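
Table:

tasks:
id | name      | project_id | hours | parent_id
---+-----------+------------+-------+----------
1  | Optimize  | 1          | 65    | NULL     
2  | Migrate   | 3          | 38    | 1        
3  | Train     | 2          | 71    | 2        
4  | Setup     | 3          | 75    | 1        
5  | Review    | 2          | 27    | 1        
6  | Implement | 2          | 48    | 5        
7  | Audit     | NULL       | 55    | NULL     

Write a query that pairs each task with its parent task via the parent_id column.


This is a self-join: tasks is joined to a second copy of itself, matching each row's parent_id to another row's id. Use LEFT JOIN so rows with parent_id=NULL are kept.
  - task 1 (Optimize): parent_id=NULL -> NULL
  - task 2 (Migrate): parent_id=1 -> Optimize
  - task 3 (Train): parent_id=2 -> Migrate
  - task 4 (Setup): parent_id=1 -> Optimize
  - task 5 (Review): parent_id=1 -> Optimize
  - task 6 (Implement): parent_id=5 -> Review
  - task 7 (Audit): parent_id=NULL -> NULL

SQL:
SELECT a.name AS item, b.name AS parent
FROM tasks a
LEFT JOIN tasks b ON a.parent_id = b.id

Result:
item      | parent  
----------+---------
Optimize  | NULL    
Migrate   | Optimize
Train     | Migrate 
Setup     | Optimize
Review    | Optimize
Implement | Review  
Audit     | NULL    


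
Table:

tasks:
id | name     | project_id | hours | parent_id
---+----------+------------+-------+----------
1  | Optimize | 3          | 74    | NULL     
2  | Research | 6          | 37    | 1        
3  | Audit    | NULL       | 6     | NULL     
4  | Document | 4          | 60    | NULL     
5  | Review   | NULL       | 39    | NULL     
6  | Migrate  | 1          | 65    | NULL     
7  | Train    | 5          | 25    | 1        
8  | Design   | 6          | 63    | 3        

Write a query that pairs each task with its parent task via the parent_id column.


This is a self-join: tasks is joined to a second copy of itself, matching each row's parent_id to another row's id. Use LEFT JOIN so rows with parent_id=NULL are kept.
  - task 1 (Optimize): parent_id=NULL -> NULL
  - task 2 (Research): parent_id=1 -> Optimize
  - task 3 (Audit): parent_id=NULL -> NULL
  - task 4 (Document): parent_id=NULL -> NULL
  - task 5 (Review): parent_id=NULL -> NULL
  - task 6 (Migrate): parent_id=NULL -> NULL
  - task 7 (Train): parent_id=1 -> Optimize
  - task 8 (Design): parent_id=3 -> Audit

SQL:
SELECT a.name AS item, b.name AS parent
FROM tasks a
LEFT JOIN tasks b ON a.parent_id = b.id

Result:
item     | parent  
---------+---------
Optimize | NULL    
Research | Optimize
Audit    | NULL    
Document | NULL    
Review   | NULL    
Migrate  | NULL    
Train    | Optimize
Design   | Audit   


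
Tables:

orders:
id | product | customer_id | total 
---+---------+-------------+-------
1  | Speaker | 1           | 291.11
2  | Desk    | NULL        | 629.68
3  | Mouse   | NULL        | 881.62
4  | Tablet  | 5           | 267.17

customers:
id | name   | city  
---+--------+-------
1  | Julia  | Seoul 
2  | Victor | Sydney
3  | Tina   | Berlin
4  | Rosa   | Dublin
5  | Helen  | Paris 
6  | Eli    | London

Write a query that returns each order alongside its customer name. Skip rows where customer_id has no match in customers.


INNER JOIN keeps only orders rows whose customer_id matches an id in customers. Walk through each order:
  - order 1 (Speaker): customer_id=1 -> matches Julia
  - order 2 (Desk): customer_id=NULL, no match -> dropped
  - order 3 (Mouse): customer_id=NULL, no match -> dropped
  - order 4 (Tablet): customer_id=5 -> matches Helen
So 2 of 4 rows are dropped.

SQL:
SELECT a.product, b.name AS customer
FROM orders a
INNER JOIN customers b ON a.customer_id = b.id

Result:
product | customer
--------+---------
Speaker | Julia   
Tablet  | Helen   


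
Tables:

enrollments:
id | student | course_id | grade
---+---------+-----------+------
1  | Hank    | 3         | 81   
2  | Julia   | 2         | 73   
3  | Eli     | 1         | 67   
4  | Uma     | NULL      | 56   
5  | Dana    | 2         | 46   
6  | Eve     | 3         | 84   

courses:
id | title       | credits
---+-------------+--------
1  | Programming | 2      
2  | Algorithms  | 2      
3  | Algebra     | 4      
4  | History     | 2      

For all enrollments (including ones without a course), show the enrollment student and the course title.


LEFT JOIN keeps every row from enrollments (the left table); where course_id has no match in courses, the course columns become NULL. Walk through each enrollment:
  - enrollment 1 (Hank): course_id=3 -> matches Algebra
  - enrollment 2 (Julia): course_id=2 -> matches Algorithms
  - enrollment 3 (Eli): course_id=1 -> matches Programming
  - enrollment 4 (Uma): course_id=NULL, no match -> kept with NULL
  - enrollment 5 (Dana): course_id=2 -> matches Algorithms
  - enrollment 6 (Eve): course_id=3 -> matches Algebra
All 6 rows appear; 1 has NULL course.

SQL:
SELECT a.student, b.title AS course
FROM enrollments a
LEFT JOIN courses b ON a.course_id = b.id

Result:
student | course     
--------+------------
Hank    | Algebra    
Julia   | Algorithms 
Eli     | Programming
Uma     | NULL       
Dana    | Algorithms 
Eve     | Algebra    


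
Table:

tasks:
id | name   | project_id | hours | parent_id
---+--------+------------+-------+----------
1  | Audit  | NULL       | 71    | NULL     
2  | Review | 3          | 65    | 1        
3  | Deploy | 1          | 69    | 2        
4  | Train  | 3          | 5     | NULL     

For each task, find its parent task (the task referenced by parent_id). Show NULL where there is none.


This is a self-join: tasks is joined to a second copy of itself, matching each row's parent_id to another row's id. Use LEFT JOIN so rows with parent_id=NULL are kept.
  - task 1 (Audit): parent_id=NULL -> NULL
  - task 2 (Review): parent_id=1 -> Audit
  - task 3 (Deploy): parent_id=2 -> Review
  - task 4 (Train): parent_id=NULL -> NULL

SQL:
SELECT a.name AS item, b.name AS parent
FROM tasks a
LEFT JOIN tasks b ON a.parent_id = b.id

Result:
item   | parent
-------+-------
Audit  | NULL  
Review | Audit 
Deploy | Review
Train  | NULL  


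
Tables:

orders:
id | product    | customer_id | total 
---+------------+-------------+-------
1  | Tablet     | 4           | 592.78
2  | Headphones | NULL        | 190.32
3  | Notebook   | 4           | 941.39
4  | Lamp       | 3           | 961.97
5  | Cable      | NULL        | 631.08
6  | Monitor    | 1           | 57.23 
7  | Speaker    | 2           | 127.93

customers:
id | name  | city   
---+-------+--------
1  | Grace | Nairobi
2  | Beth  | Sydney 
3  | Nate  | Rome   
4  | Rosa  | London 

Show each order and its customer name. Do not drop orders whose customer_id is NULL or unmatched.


LEFT JOIN keeps every row from orders (the left table); where customer_id has no match in customers, the customer columns become NULL. Walk through each order:
  - order 1 (Tablet): customer_id=4 -> matches Rosa
  - order 2 (Headphones): customer_id=NULL, no match -> kept with NULL
  - order 3 (Notebook): customer_id=4 -> matches Rosa
  - order 4 (Lamp): customer_id=3 -> matches Nate
  - order 5 (Cable): customer_id=NULL, no match -> kept with NULL
  - order 6 (Monitor): customer_id=1 -> matches Grace
  - order 7 (Speaker): customer_id=2 -> matches Beth
All 7 rows appear; 2 have NULL customer.

SQL:
SELECT a.product, b.name AS customer
FROM orders a
LEFT JOIN customers b ON a.customer_id = b.id

Result:
product    | customer
-----------+---------
Tablet     | Rosa    
Headphones | NULL    
Notebook   | Rosa    
Lamp       | Nate    
Cable      | NULL    
Monitor    | Grace   
Speaker    | Beth    


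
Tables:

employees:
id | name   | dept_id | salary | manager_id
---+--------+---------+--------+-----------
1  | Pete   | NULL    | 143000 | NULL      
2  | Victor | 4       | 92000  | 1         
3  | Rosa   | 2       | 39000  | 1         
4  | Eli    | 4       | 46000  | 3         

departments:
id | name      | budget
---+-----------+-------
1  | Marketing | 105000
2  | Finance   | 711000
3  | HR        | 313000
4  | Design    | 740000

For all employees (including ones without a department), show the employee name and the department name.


LEFT JOIN keeps every row from employees (the left table); where dept_id has no match in departments, the department columns become NULL. Walk through each employee:
  - employee 1 (Pete): dept_id=NULL, no match -> kept with NULL
  - employee 2 (Victor): dept_id=4 -> matches Design
  - employee 3 (Rosa): dept_id=2 -> matches Finance
  - employee 4 (Eli): dept_id=4 -> matches Design
All 4 rows appear; 1 has NULL department.

SQL:
SELECT a.name, b.name AS department
FROM employees a
LEFT JOIN departments b ON a.dept_id = b.id

Result:
name   | department
-------+-----------
Pete   | NULL      
Victor | Design    
Rosa   | Finance   
Eli    | Design    


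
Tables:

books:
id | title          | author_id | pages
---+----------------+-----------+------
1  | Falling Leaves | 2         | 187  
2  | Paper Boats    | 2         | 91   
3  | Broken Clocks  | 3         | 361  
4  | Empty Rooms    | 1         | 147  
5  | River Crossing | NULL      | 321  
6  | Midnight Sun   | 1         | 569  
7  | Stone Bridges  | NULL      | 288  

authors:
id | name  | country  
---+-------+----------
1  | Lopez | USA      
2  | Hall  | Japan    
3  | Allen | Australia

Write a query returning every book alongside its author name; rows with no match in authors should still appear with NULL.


LEFT JOIN keeps every row from books (the left table); where author_id has no match in authors, the author columns become NULL. Walk through each book:
  - book 1 (Falling Leaves): author_id=2 -> matches Hall
  - book 2 (Paper Boats): author_id=2 -> matches Hall
  - book 3 (Broken Clocks): author_id=3 -> matches Allen
  - book 4 (Empty Rooms): author_id=1 -> matches Lopez
  - book 5 (River Crossing): author_id=NULL, no match -> kept with NULL
  - book 6 (Midnight Sun): author_id=1 -> matches Lopez
  - book 7 (Stone Bridges): author_id=NULL, no match -> kept with NULL
All 7 rows appear; 2 have NULL author.

SQL:
SELECT a.title, b.name AS author
FROM books a
LEFT JOIN authors b ON a.author_id = b.id

Result:
title          | author
---------------+-------
Falling Leaves | Hall  
Paper Boats    | Hall  
Broken Clocks  | Allen 
Empty Rooms    | Lopez 
River Crossing | NULL  
Midnight Sun   | Lopez 
Stone Bridges  | NULL  


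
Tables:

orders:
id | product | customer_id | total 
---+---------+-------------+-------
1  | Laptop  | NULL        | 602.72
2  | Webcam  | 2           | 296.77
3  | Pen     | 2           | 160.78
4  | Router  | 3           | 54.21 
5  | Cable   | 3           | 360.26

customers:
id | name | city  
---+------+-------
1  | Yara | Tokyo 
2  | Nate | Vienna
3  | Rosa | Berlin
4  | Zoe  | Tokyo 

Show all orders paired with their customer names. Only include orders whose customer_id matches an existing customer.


INNER JOIN keeps only orders rows whose customer_id matches an id in customers. Walk through each order:
  - order 1 (Laptop): customer_id=NULL, no match -> dropped
  - order 2 (Webcam): customer_id=2 -> matches Nate
  - order 3 (Pen): customer_id=2 -> matches Nate
  - order 4 (Router): customer_id=3 -> matches Rosa
  - order 5 (Cable): customer_id=3 -> matches Rosa
So 1 of 5 rows is dropped.

SQL:
SELECT a.product, b.name AS customer
FROM orders a
INNER JOIN customers b ON a.customer_id = b.id

Result:
product | customer
--------+---------
Webcam  | Nate    
Pen     | Nate    
Router  | Rosa    
Cable   | Rosa    


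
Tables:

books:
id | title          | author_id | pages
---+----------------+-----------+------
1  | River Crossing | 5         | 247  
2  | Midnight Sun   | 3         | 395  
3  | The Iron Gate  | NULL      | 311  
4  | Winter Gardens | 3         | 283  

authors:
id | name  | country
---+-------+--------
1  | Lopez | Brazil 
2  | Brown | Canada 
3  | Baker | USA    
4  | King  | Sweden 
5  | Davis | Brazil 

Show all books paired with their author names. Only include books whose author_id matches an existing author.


INNER JOIN keeps only books rows whose author_id matches an id in authors. Walk through each book:
  - book 1 (River Crossing): author_id=5 -> matches Davis
  - book 2 (Midnight Sun): author_id=3 -> matches Baker
  - book 3 (The Iron Gate): author_id=NULL, no match -> dropped
  - book 4 (Winter Gardens): author_id=3 -> matches Baker
So 1 of 4 rows is dropped.

SQL:
SELECT a.title, b.name AS author
FROM books a
INNER JOIN authors b ON a.author_id = b.id

Result:
title          | author
---------------+-------
River Crossing | Davis 
Midnight Sun   | Baker 
Winter Gardens | Baker 


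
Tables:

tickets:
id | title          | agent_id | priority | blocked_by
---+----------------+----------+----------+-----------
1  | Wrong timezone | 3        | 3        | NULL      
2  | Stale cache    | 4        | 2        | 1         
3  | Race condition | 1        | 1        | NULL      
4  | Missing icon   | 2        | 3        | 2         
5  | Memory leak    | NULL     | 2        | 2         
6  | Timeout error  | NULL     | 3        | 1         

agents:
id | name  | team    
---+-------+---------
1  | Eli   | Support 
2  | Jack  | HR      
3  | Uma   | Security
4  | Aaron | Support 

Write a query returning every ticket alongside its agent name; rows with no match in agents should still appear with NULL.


LEFT JOIN keeps every row from tickets (the left table); where agent_id has no match in agents, the agent columns become NULL. Walk through each ticket:
  - ticket 1 (Wrong timezone): agent_id=3 -> matches Uma
  - ticket 2 (Stale cache): agent_id=4 -> matches Aaron
  - ticket 3 (Race condition): agent_id=1 -> matches Eli
  - ticket 4 (Missing icon): agent_id=2 -> matches Jack
  - ticket 5 (Memory leak): agent_id=NULL, no match -> kept with NULL
  - ticket 6 (Timeout error): agent_id=NULL, no match -> kept with NULL
All 6 rows appear; 2 have NULL agent.

SQL:
SELECT a.title, b.name AS agent
FROM tickets a
LEFT JOIN agents b ON a.agent_id = b.id

Result:
title          | agent
---------------+------
Wrong timezone | Uma  
Stale cache    | Aaron
Race condition | Eli  
Missing icon   | Jack 
Memory leak    | NULL 
Timeout error  | NULL 


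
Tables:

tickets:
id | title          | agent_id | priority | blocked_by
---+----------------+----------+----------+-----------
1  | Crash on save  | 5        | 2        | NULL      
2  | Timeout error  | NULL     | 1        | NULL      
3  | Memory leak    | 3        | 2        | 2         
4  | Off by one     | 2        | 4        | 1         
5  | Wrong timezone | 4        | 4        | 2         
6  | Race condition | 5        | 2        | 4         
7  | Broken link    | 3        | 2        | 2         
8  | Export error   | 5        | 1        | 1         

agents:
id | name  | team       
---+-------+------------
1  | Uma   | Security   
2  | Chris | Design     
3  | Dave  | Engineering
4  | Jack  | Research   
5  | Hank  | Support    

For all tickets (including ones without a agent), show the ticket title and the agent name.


LEFT JOIN keeps every row from tickets (the left table); where agent_id has no match in agents, the agent columns become NULL. Walk through each ticket:
  - ticket 1 (Crash on save): agent_id=5 -> matches Hank
  - ticket 2 (Timeout error): agent_id=NULL, no match -> kept with NULL
  - ticket 3 (Memory leak): agent_id=3 -> matches Dave
  - ticket 4 (Off by one): agent_id=2 -> matches Chris
  - ticket 5 (Wrong timezone): agent_id=4 -> matches Jack
  - ticket 6 (Race condition): agent_id=5 -> matches Hank
  - ticket 7 (Broken link): agent_id=3 -> matches Dave
  - ticket 8 (Export error): agent_id=5 -> matches Hank
All 8 rows appear; 1 has NULL agent.

SQL:
SELECT a.title, b.name AS agent
FROM tickets a
LEFT JOIN agents b ON a.agent_id = b.id

Result:
title          | agent
---------------+------
Crash on save  | Hank 
Timeout error  | NULL 
Memory leak    | Dave 
Off by one     | Chris
Wrong timezone | Jack 
Race condition | Hank 
Broken link    | Dave 
Export error   | Hank 


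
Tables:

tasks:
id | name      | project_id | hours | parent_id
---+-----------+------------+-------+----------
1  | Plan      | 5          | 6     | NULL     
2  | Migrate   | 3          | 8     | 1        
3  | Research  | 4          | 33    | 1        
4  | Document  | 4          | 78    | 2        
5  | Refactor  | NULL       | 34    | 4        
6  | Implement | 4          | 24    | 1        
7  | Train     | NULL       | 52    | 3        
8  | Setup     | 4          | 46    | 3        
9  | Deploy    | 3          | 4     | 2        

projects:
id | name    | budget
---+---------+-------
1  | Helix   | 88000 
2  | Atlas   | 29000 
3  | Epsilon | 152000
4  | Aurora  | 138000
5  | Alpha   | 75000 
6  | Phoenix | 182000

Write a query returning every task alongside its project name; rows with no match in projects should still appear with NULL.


LEFT JOIN keeps every row from tasks (the left table); where project_id has no match in projects, the project columns become NULL. Walk through each task:
  - task 1 (Plan): project_id=5 -> matches Alpha
  - task 2 (Migrate): project_id=3 -> matches Epsilon
  - task 3 (Research): project_id=4 -> matches Aurora
  - task 4 (Document): project_id=4 -> matches Aurora
  - task 5 (Refactor): project_id=NULL, no match -> kept with NULL
  - task 6 (Implement): project_id=4 -> matches Aurora
  - task 7 (Train): project_id=NULL, no match -> kept with NULL
  - task 8 (Setup): project_id=4 -> matches Aurora
  - task 9 (Deploy): project_id=3 -> matches Epsilon
All 9 rows appear; 2 have NULL project.

SQL:
SELECT a.name, b.name AS project
FROM tasks a
LEFT JOIN projects b ON a.project_id = b.id

Result:
name      | project
----------+--------
Plan      | Alpha  
Migrate   | Epsilon
Research  | Aurora 
Document  | Aurora 
Refactor  | NULL   
Implement | Aurora 
Train     | NULL   
Setup     | Aurora 
Deploy    | Epsilon


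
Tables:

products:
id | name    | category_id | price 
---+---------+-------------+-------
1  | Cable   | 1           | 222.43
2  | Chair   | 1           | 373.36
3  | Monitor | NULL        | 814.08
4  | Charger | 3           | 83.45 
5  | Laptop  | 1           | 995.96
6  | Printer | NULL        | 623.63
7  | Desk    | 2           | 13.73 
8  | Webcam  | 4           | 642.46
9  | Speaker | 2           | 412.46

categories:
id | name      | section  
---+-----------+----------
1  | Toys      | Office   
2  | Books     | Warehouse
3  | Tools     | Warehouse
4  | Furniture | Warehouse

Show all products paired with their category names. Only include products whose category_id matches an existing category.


INNER JOIN keeps only products rows whose category_id matches an id in categories. Walk through each product:
  - product 1 (Cable): category_id=1 -> matches Toys
  - product 2 (Chair): category_id=1 -> matches Toys
  - product 3 (Monitor): category_id=NULL, no match -> dropped
  - product 4 (Charger): category_id=3 -> matches Tools
  - product 5 (Laptop): category_id=1 -> matches Toys
  - product 6 (Printer): category_id=NULL, no match -> dropped
  - product 7 (Desk): category_id=2 -> matches Books
  - product 8 (Webcam): category_id=4 -> matches Furniture
  - product 9 (Speaker): category_id=2 -> matches Books
So 2 of 9 rows are dropped.

SQL:
SELECT a.name, b.name AS category
FROM products a
INNER JOIN categories b ON a.category_id = b.id

Result:
name    | category 
--------+----------
Cable   | Toys     
Chair   | Toys     
Charger | Tools    
Laptop  | Toys     
Desk    | Books    
Webcam  | Furniture
Speaker | Books    


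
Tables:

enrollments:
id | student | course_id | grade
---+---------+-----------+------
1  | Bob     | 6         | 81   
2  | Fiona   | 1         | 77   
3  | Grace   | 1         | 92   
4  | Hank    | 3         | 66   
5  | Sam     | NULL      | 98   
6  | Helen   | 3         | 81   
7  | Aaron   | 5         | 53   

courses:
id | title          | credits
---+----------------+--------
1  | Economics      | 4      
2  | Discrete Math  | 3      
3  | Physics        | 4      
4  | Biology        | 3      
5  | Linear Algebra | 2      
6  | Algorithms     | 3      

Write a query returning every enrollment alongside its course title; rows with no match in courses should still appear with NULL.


LEFT JOIN keeps every row from enrollments (the left table); where course_id has no match in courses, the course columns become NULL. Walk through each enrollment:
  - enrollment 1 (Bob): course_id=6 -> matches Algorithms
  - enrollment 2 (Fiona): course_id=1 -> matches Economics
  - enrollment 3 (Grace): course_id=1 -> matches Economics
  - enrollment 4 (Hank): course_id=3 -> matches Physics
  - enrollment 5 (Sam): course_id=NULL, no match -> kept with NULL
  - enrollment 6 (Helen): course_id=3 -> matches Physics
  - enrollment 7 (Aaron): course_id=5 -> matches Linear Algebra
All 7 rows appear; 1 has NULL course.

SQL:
SELECT a.student, b.title AS course
FROM enrollments a
LEFT JOIN courses b ON a.course_id = b.id

Result:
student | course        
--------+---------------
Bob     | Algorithms    
Fiona   | Economics     
Grace   | Economics     
Hank    | Physics       
Sam     | NULL          
Helen   | Physics       
Aaron   | Linear Algebra


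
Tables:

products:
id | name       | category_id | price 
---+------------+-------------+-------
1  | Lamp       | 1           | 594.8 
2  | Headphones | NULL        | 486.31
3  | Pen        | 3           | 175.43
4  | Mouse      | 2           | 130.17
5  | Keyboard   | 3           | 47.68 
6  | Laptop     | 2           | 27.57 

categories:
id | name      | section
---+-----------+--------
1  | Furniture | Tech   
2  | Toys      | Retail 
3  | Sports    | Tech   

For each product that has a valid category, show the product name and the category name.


INNER JOIN keeps only products rows whose category_id matches an id in categories. Walk through each product:
  - product 1 (Lamp): category_id=1 -> matches Furniture
  - product 2 (Headphones): category_id=NULL, no match -> dropped
  - product 3 (Pen): category_id=3 -> matches Sports
  - product 4 (Mouse): category_id=2 -> matches Toys
  - product 5 (Keyboard): category_id=3 -> matches Sports
  - product 6 (Laptop): category_id=2 -> matches Toys
So 1 of 6 rows is dropped.

SQL:
SELECT a.name, b.name AS category
FROM products a
INNER JOIN categories b ON a.category_id = b.id

Result:
name     | category 
---------+----------
Lamp     | Furniture
Pen      | Sports   
Mouse    | Toys     
Keyboard | Sports   
Laptop   | Toys     


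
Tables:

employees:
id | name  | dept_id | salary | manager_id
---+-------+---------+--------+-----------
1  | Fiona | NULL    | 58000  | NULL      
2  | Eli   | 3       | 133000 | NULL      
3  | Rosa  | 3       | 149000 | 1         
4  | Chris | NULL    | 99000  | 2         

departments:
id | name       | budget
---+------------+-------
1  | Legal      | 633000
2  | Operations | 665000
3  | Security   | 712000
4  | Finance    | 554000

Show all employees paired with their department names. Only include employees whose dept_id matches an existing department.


INNER JOIN keeps only employees rows whose dept_id matches an id in departments. Walk through each employee:
  - employee 1 (Fiona): dept_id=NULL, no match -> dropped
  - employee 2 (Eli): dept_id=3 -> matches Security
  - employee 3 (Rosa): dept_id=3 -> matches Security
  - employee 4 (Chris): dept_id=NULL, no match -> dropped
So 2 of 4 rows are dropped.

SQL:
SELECT a.name, b.name AS department
FROM employees a
INNER JOIN departments b ON a.dept_id = b.id

Result:
name | department
-----+-----------
Eli  | Security  
Rosa | Security  


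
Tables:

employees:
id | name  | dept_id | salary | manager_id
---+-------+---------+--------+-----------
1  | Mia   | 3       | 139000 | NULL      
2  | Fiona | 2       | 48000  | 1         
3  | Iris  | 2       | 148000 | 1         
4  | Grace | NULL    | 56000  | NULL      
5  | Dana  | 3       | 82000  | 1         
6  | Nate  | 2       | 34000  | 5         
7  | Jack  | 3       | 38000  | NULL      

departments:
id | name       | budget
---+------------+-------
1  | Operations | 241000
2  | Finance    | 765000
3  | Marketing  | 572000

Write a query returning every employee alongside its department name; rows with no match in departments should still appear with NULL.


LEFT JOIN keeps every row from employees (the left table); where dept_id has no match in departments, the department columns become NULL. Walk through each employee:
  - employee 1 (Mia): dept_id=3 -> matches Marketing
  - employee 2 (Fiona): dept_id=2 -> matches Finance
  - employee 3 (Iris): dept_id=2 -> matches Finance
  - employee 4 (Grace): dept_id=NULL, no match -> kept with NULL
  - employee 5 (Dana): dept_id=3 -> matches Marketing
  - employee 6 (Nate): dept_id=2 -> matches Finance
  - employee 7 (Jack): dept_id=3 -> matches Marketing
All 7 rows appear; 1 has NULL department.

SQL:
SELECT a.name, b.name AS department
FROM employees a
LEFT JOIN departments b ON a.dept_id = b.id

Result:
name  | department
------+-----------
Mia   | Marketing 
Fiona | Finance   
Iris  | Finance   
Grace | NULL      
Dana  | Marketing 
Nate  | Finance   
Jack  | Marketing 


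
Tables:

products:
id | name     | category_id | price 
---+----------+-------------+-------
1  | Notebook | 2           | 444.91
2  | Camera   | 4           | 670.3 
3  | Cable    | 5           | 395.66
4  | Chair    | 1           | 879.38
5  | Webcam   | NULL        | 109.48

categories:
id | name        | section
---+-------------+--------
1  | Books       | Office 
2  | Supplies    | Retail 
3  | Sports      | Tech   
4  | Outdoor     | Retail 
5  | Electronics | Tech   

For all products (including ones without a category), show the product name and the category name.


LEFT JOIN keeps every row from products (the left table); where category_id has no match in categories, the category columns become NULL. Walk through each product:
  - product 1 (Notebook): category_id=2 -> matches Supplies
  - product 2 (Camera): category_id=4 -> matches Outdoor
  - product 3 (Cable): category_id=5 -> matches Electronics
  - product 4 (Chair): category_id=1 -> matches Books
  - product 5 (Webcam): category_id=NULL, no match -> kept with NULL
All 5 rows appear; 1 has NULL category.

SQL:
SELECT a.name, b.name AS category
FROM products a
LEFT JOIN categories b ON a.category_id = b.id

Result:
name     | category   
---------+------------
Notebook | Supplies   
Camera   | Outdoor    
Cable    | Electronics
Chair    | Books      
Webcam   | NULL       


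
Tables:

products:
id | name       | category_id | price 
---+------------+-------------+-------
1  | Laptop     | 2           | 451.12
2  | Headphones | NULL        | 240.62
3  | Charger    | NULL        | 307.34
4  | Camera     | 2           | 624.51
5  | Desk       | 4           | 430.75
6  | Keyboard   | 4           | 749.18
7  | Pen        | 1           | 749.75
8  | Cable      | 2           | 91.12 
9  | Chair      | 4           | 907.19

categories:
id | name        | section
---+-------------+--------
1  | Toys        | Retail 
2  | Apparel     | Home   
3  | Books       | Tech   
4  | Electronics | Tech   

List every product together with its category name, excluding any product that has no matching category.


INNER JOIN keeps only products rows whose category_id matches an id in categories. Walk through each product:
  - product 1 (Laptop): category_id=2 -> matches Apparel
  - product 2 (Headphones): category_id=NULL, no match -> dropped
  - product 3 (Charger): category_id=NULL, no match -> dropped
  - product 4 (Camera): category_id=2 -> matches Apparel
  - product 5 (Desk): category_id=4 -> matches Electronics
  - product 6 (Keyboard): category_id=4 -> matches Electronics
  - product 7 (Pen): category_id=1 -> matches Toys
  - product 8 (Cable): category_id=2 -> matches Apparel
  - product 9 (Chair): category_id=4 -> matches Electronics
So 2 of 9 rows are dropped.

SQL:
SELECT a.name, b.name AS category
FROM products a
INNER JOIN categories b ON a.category_id = b.id

Result:
name     | category   
---------+------------
Laptop   | Apparel    
Camera   | Apparel    
Desk     | Electronics
Keyboard | Electronics
Pen      | Toys       
Cable    | Apparel    
Chair    | Electronics


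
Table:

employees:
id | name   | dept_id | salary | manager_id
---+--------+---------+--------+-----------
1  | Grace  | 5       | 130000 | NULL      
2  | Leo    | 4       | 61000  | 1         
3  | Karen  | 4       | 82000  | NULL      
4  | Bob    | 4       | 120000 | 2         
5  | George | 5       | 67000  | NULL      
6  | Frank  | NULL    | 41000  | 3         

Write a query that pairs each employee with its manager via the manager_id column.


This is a self-join: employees is joined to a second copy of itself, matching each row's manager_id to another row's id. Use LEFT JOIN so rows with manager_id=NULL are kept.
  - employee 1 (Grace): manager_id=NULL -> NULL
  - employee 2 (Leo): manager_id=1 -> Grace
  - employee 3 (Karen): manager_id=NULL -> NULL
  - employee 4 (Bob): manager_id=2 -> Leo
  - employee 5 (George): manager_id=NULL -> NULL
  - employee 6 (Frank): manager_id=3 -> Karen

SQL:
SELECT a.name AS item, b.name AS manager
FROM employees a
LEFT JOIN employees b ON a.manager_id = b.id

Result:
item   | manager
-------+--------
Grace  | NULL   
Leo    | Grace  
Karen  | NULL   
Bob    | Leo    
George | NULL   
Frank  | Karen  


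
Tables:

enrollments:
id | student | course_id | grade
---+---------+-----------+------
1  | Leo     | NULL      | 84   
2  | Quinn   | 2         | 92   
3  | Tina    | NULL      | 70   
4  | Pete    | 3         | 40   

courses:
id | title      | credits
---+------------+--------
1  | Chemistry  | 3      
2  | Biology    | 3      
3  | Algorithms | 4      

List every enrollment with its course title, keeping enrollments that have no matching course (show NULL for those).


LEFT JOIN keeps every row from enrollments (the left table); where course_id has no match in courses, the course columns become NULL. Walk through each enrollment:
  - enrollment 1 (Leo): course_id=NULL, no match -> kept with NULL
  - enrollment 2 (Quinn): course_id=2 -> matches Biology
  - enrollment 3 (Tina): course_id=NULL, no match -> kept with NULL
  - enrollment 4 (Pete): course_id=3 -> matches Algorithms
All 4 rows appear; 2 have NULL course.

SQL:
SELECT a.student, b.title AS course
FROM enrollments a
LEFT JOIN courses b ON a.course_id = b.id

Result:
student | course    
--------+-----------
Leo     | NULL      
Quinn   | Biology   
Tina    | NULL      
Pete    | Algorithms


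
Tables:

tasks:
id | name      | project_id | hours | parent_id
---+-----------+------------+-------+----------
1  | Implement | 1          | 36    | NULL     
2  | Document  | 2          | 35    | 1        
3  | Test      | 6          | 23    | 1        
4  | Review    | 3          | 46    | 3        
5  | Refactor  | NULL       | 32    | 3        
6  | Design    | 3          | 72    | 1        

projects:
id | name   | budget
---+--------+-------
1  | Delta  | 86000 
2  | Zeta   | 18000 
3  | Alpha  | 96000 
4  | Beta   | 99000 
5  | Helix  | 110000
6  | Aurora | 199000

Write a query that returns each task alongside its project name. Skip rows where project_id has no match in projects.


INNER JOIN keeps only tasks rows whose project_id matches an id in projects. Walk through each task:
  - task 1 (Implement): project_id=1 -> matches Delta
  - task 2 (Document): project_id=2 -> matches Zeta
  - task 3 (Test): project_id=6 -> matches Aurora
  - task 4 (Review): project_id=3 -> matches Alpha
  - task 5 (Refactor): project_id=NULL, no match -> dropped
  - task 6 (Design): project_id=3 -> matches Alpha
So 1 of 6 rows is dropped.

SQL:
SELECT a.name, b.name AS project
FROM tasks a
INNER JOIN projects b ON a.project_id = b.id

Result:
name      | project
----------+--------
Implement | Delta  
Document  | Zeta   
Test      | Aurora 
Review    | Alpha  
Design    | Alpha  


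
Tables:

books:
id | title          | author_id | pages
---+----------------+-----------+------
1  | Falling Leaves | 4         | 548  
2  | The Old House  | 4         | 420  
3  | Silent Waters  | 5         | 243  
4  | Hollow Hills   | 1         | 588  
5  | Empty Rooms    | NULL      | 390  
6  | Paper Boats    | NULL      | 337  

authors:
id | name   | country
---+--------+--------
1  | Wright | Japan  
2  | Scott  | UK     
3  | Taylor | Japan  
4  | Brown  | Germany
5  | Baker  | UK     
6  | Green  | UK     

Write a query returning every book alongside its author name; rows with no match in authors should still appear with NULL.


LEFT JOIN keeps every row from books (the left table); where author_id has no match in authors, the author columns become NULL. Walk through each book:
  - book 1 (Falling Leaves): author_id=4 -> matches Brown
  - book 2 (The Old House): author_id=4 -> matches Brown
  - book 3 (Silent Waters): author_id=5 -> matches Baker
  - book 4 (Hollow Hills): author_id=1 -> matches Wright
  - book 5 (Empty Rooms): author_id=NULL, no match -> kept with NULL
  - book 6 (Paper Boats): author_id=NULL, no match -> kept with NULL
All 6 rows appear; 2 have NULL author.

SQL:
SELECT a.title, b.name AS author
FROM books a
LEFT JOIN authors b ON a.author_id = b.id

Result:
title          | author
---------------+-------
Falling Leaves | Brown 
The Old House  | Brown 
Silent Waters  | Baker 
Hollow Hills   | Wright
Empty Rooms    | NULL  
Paper Boats    | NULL  


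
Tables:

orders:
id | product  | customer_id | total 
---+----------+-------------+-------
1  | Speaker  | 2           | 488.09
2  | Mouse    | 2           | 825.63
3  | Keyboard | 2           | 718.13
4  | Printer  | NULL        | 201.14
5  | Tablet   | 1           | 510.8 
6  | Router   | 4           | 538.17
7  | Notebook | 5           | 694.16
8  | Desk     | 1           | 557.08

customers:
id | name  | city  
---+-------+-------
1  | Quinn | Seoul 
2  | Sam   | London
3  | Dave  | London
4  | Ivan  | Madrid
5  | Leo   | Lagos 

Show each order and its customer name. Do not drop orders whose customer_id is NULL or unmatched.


LEFT JOIN keeps every row from orders (the left table); where customer_id has no match in customers, the customer columns become NULL. Walk through each order:
  - order 1 (Speaker): customer_id=2 -> matches Sam
  - order 2 (Mouse): customer_id=2 -> matches Sam
  - order 3 (Keyboard): customer_id=2 -> matches Sam
  - order 4 (Printer): customer_id=NULL, no match -> kept with NULL
  - order 5 (Tablet): customer_id=1 -> matches Quinn
  - order 6 (Router): customer_id=4 -> matches Ivan
  - order 7 (Notebook): customer_id=5 -> matches Leo
  - order 8 (Desk): customer_id=1 -> matches Quinn
All 8 rows appear; 1 has NULL customer.

SQL:
SELECT a.product, b.name AS customer
FROM orders a
LEFT JOIN customers b ON a.customer_id = b.id

Result:
product  | customer
---------+---------
Speaker  | Sam     
Mouse    | Sam     
Keyboard | Sam     
Printer  | NULL    
Tablet   | Quinn   
Router   | Ivan    
Notebook | Leo     
Desk     | Quinn   


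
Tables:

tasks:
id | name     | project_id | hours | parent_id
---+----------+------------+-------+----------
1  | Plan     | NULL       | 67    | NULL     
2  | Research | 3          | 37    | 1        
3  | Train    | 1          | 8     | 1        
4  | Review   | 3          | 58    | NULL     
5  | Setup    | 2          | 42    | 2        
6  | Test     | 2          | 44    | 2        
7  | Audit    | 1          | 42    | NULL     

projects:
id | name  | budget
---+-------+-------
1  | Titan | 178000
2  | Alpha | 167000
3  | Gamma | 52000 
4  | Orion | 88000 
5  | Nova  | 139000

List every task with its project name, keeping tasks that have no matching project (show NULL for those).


LEFT JOIN keeps every row from tasks (the left table); where project_id has no match in projects, the project columns become NULL. Walk through each task:
  - task 1 (Plan): project_id=NULL, no match -> kept with NULL
  - task 2 (Research): project_id=3 -> matches Gamma
  - task 3 (Train): project_id=1 -> matches Titan
  - task 4 (Review): project_id=3 -> matches Gamma
  - task 5 (Setup): project_id=2 -> matches Alpha
  - task 6 (Test): project_id=2 -> matches Alpha
  - task 7 (Audit): project_id=1 -> matches Titan
All 7 rows appear; 1 has NULL project.

SQL:
SELECT a.name, b.name AS project
FROM tasks a
LEFT JOIN projects b ON a.project_id = b.id

Result:
name     | project
---------+--------
Plan     | NULL   
Research | Gamma  
Train    | Titan  
Review   | Gamma  
Setup    | Alpha  
Test     | Alpha  
Audit    | Titan  


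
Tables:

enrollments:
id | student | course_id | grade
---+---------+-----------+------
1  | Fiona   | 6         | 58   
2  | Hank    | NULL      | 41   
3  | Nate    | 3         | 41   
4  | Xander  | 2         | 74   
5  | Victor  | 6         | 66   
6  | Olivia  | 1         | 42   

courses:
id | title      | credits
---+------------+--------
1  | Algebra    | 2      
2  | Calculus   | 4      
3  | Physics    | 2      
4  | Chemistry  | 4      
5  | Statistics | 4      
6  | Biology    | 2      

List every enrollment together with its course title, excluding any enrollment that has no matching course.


INNER JOIN keeps only enrollments rows whose course_id matches an id in courses. Walk through each enrollment:
  - enrollment 1 (Fiona): course_id=6 -> matches Biology
  - enrollment 2 (Hank): course_id=NULL, no match -> dropped
  - enrollment 3 (Nate): course_id=3 -> matches Physics
  - enrollment 4 (Xander): course_id=2 -> matches Calculus
  - enrollment 5 (Victor): course_id=6 -> matches Biology
  - enrollment 6 (Olivia): course_id=1 -> matches Algebra
So 1 of 6 rows is dropped.

SQL:
SELECT a.student, b.title AS course
FROM enrollments a
INNER JOIN courses b ON a.course_id = b.id

Result:
student | course  
--------+---------
Fiona   | Biology 
Nate    | Physics 
Xander  | Calculus
Victor  | Biology 
Olivia  | Algebra 


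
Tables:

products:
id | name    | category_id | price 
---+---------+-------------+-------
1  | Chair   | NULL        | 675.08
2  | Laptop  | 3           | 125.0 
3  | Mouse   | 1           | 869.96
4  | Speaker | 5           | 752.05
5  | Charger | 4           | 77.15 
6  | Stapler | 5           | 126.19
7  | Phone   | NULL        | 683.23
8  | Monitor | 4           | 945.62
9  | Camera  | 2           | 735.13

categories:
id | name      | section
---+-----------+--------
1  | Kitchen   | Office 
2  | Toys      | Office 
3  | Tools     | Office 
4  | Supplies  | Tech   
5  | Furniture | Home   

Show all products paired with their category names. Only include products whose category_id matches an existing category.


INNER JOIN keeps only products rows whose category_id matches an id in categories. Walk through each product:
  - product 1 (Chair): category_id=NULL, no match -> dropped
  - product 2 (Laptop): category_id=3 -> matches Tools
  - product 3 (Mouse): category_id=1 -> matches Kitchen
  - product 4 (Speaker): category_id=5 -> matches Furniture
  - product 5 (Charger): category_id=4 -> matches Supplies
  - product 6 (Stapler): category_id=5 -> matches Furniture
  - product 7 (Phone): category_id=NULL, no match -> dropped
  - product 8 (Monitor): category_id=4 -> matches Supplies
  - product 9 (Camera): category_id=2 -> matches Toys
So 2 of 9 rows are dropped.

SQL:
SELECT a.name, b.name AS category
FROM products a
INNER JOIN categories b ON a.category_id = b.id

Result:
name    | category 
--------+----------
Laptop  | Tools    
Mouse   | Kitchen  
Speaker | Furniture
Charger | Supplies 
Stapler | Furniture
Monitor | Supplies 
Camera  | Toys     


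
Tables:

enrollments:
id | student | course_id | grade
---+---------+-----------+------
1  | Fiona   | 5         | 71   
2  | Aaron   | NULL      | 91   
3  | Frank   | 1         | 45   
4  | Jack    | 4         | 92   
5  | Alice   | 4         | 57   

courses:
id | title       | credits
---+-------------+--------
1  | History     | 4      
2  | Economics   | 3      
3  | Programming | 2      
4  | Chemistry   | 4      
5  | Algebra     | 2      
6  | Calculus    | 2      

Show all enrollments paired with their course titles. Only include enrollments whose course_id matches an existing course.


INNER JOIN keeps only enrollments rows whose course_id matches an id in courses. Walk through each enrollment:
  - enrollment 1 (Fiona): course_id=5 -> matches Algebra
  - enrollment 2 (Aaron): course_id=NULL, no match -> dropped
  - enrollment 3 (Frank): course_id=1 -> matches History
  - enrollment 4 (Jack): course_id=4 -> matches Chemistry
  - enrollment 5 (Alice): course_id=4 -> matches Chemistry
So 1 of 5 rows is dropped.

SQL:
SELECT a.student, b.title AS course
FROM enrollments a
INNER JOIN courses b ON a.course_id = b.id

Result:
student | course   
--------+----------
Fiona   | Algebra  
Frank   | History  
Jack    | Chemistry
Alice   | Chemistry
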